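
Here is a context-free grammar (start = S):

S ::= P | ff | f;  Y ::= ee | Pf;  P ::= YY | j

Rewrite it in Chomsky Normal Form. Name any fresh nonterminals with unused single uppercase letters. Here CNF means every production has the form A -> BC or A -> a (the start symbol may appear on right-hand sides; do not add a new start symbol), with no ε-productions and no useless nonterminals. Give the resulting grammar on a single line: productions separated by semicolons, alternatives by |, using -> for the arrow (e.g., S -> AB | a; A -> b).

S -> f | j | AA | YY; A -> f; B -> e; P -> j | YY; Y -> BB | PA

No ε-productions.
After unit-elimination: S -> f | j | YY | ff; P -> j | YY; Y -> Pf | ee.
TERM: introduce B -> e, A -> f and substitute in every rule of length ≥2.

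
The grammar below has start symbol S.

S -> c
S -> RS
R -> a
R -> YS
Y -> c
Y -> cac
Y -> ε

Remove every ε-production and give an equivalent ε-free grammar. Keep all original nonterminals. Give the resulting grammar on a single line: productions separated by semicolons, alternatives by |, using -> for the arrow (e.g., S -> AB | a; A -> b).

S -> c | RS; R -> S | a | YS; Y -> c | cac

Nullable set: {Y}.
R -> YS: Y nullable, giving S | YS.
Drop Y -> ε.
Unchanged (no nullable symbols): S -> RS; S -> c; R -> a; Y -> c; Y -> cac.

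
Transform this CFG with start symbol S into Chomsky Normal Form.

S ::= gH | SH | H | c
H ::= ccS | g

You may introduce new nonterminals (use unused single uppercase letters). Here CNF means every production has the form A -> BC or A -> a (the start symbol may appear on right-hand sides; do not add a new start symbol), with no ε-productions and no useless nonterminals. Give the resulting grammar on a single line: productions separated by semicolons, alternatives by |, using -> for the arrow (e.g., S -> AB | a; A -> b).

S -> c | g | AD | BH | SH; A -> c; B -> g; C -> AS; D -> AS; H -> g | AC

No ε-productions.
After unit-elimination: S -> c | g | SH | gH | ccS; H -> g | ccS.
TERM: introduce A -> c, B -> g and substitute in every rule of length ≥2.
BIN: H -> AAS becomes H -> AC, C -> AS; S -> AAS becomes S -> AD, D -> AS.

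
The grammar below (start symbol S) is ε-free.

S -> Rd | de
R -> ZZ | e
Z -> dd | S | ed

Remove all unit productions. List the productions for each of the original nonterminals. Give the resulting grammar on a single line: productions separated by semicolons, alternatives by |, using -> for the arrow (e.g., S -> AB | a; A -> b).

S -> Rd | de; R -> e | ZZ; Z -> Rd | dd | de | ed

Unit productions: Z->S.
Unit pairs (A ⇒* B via units): (Z,S).
S: inherits non-unit rules of {S} → Rd | de.
R: inherits non-unit rules of {R} → ZZ | e.
Z: inherits non-unit rules of {S, Z} → Rd | dd | de | ed.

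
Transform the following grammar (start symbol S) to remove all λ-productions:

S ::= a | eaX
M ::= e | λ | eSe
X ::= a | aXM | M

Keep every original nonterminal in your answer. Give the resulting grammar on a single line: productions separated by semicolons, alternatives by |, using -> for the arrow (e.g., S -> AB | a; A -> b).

Nullable set: {M, X}.
S -> eaX: X nullable, giving ea | eaX.
Drop M -> λ.
X -> M: M nullable, giving M.
X -> aXM: X, M nullable, giving a | aM | aX | aXM.
Unchanged (no nullable symbols): S -> a; M -> e; M -> eSe; X -> a.

S -> a | ea | eaX; M -> e | eSe; X -> M | a | aM | aX | aXM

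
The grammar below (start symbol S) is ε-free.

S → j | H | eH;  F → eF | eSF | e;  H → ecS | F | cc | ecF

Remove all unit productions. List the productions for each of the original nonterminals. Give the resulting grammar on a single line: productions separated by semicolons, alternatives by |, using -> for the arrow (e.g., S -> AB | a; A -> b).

S -> e | j | cc | eF | eH | eSF | ecF | ecS; F -> e | eF | eSF; H -> e | cc | eF | eSF | ecF | ecS

Unit productions: H->F, S->H.
Unit pairs (A ⇒* B via units): (H,F), (S,F), (S,H).
S: inherits non-unit rules of {F, H, S} → cc | e | eF | eH | eSF | ecF | ecS | j.
F: inherits non-unit rules of {F} → e | eF | eSF.
H: inherits non-unit rules of {F, H} → cc | e | eF | eSF | ecF | ecS.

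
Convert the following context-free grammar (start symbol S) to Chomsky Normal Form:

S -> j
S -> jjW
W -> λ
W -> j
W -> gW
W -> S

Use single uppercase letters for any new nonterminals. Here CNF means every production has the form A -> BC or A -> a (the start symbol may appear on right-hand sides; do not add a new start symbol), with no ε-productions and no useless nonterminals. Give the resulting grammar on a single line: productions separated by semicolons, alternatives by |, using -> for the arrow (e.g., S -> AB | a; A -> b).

Nullable: {W}; after ε-elimination: S -> j | jj | jjW; W -> S | g | j | gW.
After unit-elimination: S -> j | jj | jjW; W -> g | j | gW | jj | jjW.
TERM: introduce B -> g, A -> j and substitute in every rule of length ≥2.
BIN: S -> AAW becomes S -> AC, C -> AW; W -> AAW becomes W -> AD, D -> AW.

S -> j | AA | AC; A -> j; B -> g; C -> AW; D -> AW; W -> g | j | AA | AD | BW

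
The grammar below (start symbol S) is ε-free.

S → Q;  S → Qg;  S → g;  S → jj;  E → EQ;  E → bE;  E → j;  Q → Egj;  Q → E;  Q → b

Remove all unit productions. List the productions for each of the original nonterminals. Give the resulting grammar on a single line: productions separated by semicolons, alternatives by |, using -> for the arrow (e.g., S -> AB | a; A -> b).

S -> b | g | j | EQ | Qg | bE | jj | Egj; E -> j | EQ | bE; Q -> b | j | EQ | bE | Egj

Unit productions: Q->E, S->Q.
Unit pairs (A ⇒* B via units): (Q,E), (S,E), (S,Q).
S: inherits non-unit rules of {E, Q, S} → EQ | Egj | Qg | b | bE | g | j | jj.
E: inherits non-unit rules of {E} → EQ | bE | j.
Q: inherits non-unit rules of {E, Q} → EQ | Egj | b | bE | j.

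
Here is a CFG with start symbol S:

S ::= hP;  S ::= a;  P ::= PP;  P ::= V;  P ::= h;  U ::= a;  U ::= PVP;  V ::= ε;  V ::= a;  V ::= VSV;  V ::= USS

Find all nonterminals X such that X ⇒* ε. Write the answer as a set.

Directly nullable (have an ε-rule): {V}.
P is nullable via P -> V (every symbol on the right is already known nullable).
U is nullable via U -> PVP (every symbol on the right is already known nullable).
Not nullable: S — each has a terminal in every rule's right-hand side or depends on a non-nullable symbol.

{P, U, V}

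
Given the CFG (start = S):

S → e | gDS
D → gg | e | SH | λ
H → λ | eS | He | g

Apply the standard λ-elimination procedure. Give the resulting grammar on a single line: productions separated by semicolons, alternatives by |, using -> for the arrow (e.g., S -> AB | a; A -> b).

Nullable set: {D, H}.
S -> gDS: D nullable, giving gDS | gS.
Drop D -> λ.
D -> SH: H nullable, giving S | SH.
Drop H -> λ.
H -> He: H nullable, giving He | e.
Unchanged (no nullable symbols): S -> e; D -> e; D -> gg; H -> eS; H -> g.

S -> e | gS | gDS; D -> S | e | SH | gg; H -> e | g | He | eS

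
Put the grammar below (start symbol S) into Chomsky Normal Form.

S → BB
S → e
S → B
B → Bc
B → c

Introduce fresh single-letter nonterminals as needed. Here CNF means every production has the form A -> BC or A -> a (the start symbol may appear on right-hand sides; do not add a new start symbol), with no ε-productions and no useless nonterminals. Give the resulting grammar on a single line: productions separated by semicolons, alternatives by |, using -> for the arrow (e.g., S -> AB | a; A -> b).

S -> c | e | BA | BB; A -> c; B -> c | BA

No ε-productions.
After unit-elimination: S -> c | e | BB | Bc; B -> c | Bc.
TERM: introduce A -> c and substitute in every rule of length ≥2.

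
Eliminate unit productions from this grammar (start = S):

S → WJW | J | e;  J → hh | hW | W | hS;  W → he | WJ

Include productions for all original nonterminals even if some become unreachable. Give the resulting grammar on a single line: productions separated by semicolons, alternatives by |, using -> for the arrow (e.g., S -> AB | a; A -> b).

S -> e | WJ | hS | hW | he | hh | WJW; J -> WJ | hS | hW | he | hh; W -> WJ | he

Unit productions: J->W, S->J.
Unit pairs (A ⇒* B via units): (J,W), (S,J), (S,W).
S: inherits non-unit rules of {J, S, W} → WJ | WJW | e | hS | hW | he | hh.
J: inherits non-unit rules of {J, W} → WJ | hS | hW | he | hh.
W: inherits non-unit rules of {W} → WJ | he.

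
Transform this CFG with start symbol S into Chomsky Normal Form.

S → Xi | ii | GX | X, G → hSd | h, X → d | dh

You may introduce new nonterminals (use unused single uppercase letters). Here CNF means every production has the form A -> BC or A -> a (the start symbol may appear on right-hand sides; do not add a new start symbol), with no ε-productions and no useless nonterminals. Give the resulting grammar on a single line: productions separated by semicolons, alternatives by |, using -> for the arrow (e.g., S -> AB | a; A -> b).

S -> d | BA | CC | GX | XC; A -> h; B -> d; C -> i; D -> SB; G -> h | AD; X -> d | BA

No ε-productions.
After unit-elimination: S -> d | GX | Xi | dh | ii; G -> h | hSd; X -> d | dh.
TERM: introduce B -> d, A -> h, C -> i and substitute in every rule of length ≥2.
BIN: G -> ASB becomes G -> AD, D -> SB.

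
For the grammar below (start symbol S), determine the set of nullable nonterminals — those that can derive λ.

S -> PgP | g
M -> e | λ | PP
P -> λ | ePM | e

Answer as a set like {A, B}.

Directly nullable (have an ε-rule): {M, P}.
Not nullable: S — each has a terminal in every rule's right-hand side or depends on a non-nullable symbol.

{M, P}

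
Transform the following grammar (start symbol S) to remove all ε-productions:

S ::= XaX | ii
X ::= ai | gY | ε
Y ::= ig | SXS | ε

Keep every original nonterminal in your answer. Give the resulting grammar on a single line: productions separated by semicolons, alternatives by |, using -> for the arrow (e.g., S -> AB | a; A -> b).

Nullable set: {X, Y}.
S -> XaX: X, X nullable, giving Xa | XaX | a | aX.
Drop X -> ε.
X -> gY: Y nullable, giving g | gY.
Drop Y -> ε.
Y -> SXS: X nullable, giving SS | SXS.
Unchanged (no nullable symbols): S -> ii; X -> ai; Y -> ig.

S -> a | Xa | aX | ii | XaX; X -> g | ai | gY; Y -> SS | ig | SXS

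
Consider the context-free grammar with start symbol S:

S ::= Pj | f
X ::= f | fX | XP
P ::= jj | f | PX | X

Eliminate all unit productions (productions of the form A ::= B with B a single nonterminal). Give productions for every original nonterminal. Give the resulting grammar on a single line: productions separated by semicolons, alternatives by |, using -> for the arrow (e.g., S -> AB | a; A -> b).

Unit productions: P->X.
Unit pairs (A ⇒* B via units): (P,X).
S: inherits non-unit rules of {S} → Pj | f.
P: inherits non-unit rules of {P, X} → PX | XP | f | fX | jj.
X: inherits non-unit rules of {X} → XP | f | fX.

S -> f | Pj; P -> f | PX | XP | fX | jj; X -> f | XP | fX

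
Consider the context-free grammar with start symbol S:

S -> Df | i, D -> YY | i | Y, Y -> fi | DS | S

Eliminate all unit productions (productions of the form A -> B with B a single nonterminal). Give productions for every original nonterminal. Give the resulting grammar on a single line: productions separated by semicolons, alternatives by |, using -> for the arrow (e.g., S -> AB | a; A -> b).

S -> i | Df; D -> i | DS | Df | YY | fi; Y -> i | DS | Df | fi

Unit productions: D->Y, Y->S.
Unit pairs (A ⇒* B via units): (D,S), (D,Y), (Y,S).
S: inherits non-unit rules of {S} → Df | i.
D: inherits non-unit rules of {D, S, Y} → DS | Df | YY | fi | i.
Y: inherits non-unit rules of {S, Y} → DS | Df | fi | i.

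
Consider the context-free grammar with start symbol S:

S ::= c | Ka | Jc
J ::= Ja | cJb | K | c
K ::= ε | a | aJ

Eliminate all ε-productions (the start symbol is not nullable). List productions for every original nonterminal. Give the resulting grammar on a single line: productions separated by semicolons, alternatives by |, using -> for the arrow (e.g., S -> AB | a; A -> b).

Nullable set: {J, K}.
S -> Jc: J nullable, giving Jc | c.
S -> Ka: K nullable, giving Ka | a.
J -> Ja: J nullable, giving Ja | a.
J -> K: K nullable, giving K.
J -> cJb: J nullable, giving cJb | cb.
Drop K -> ε.
K -> aJ: J nullable, giving a | aJ.
Unchanged (no nullable symbols): S -> c; J -> c; K -> a.

S -> a | c | Jc | Ka; J -> K | a | c | Ja | cb | cJb; K -> a | aJ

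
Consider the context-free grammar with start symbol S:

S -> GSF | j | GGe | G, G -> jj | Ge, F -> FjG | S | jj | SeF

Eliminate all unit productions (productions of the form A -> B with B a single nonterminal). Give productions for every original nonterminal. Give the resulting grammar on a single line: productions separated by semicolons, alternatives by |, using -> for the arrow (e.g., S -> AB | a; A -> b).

Unit productions: F->S, S->G.
Unit pairs (A ⇒* B via units): (F,G), (F,S), (S,G).
S: inherits non-unit rules of {G, S} → GGe | GSF | Ge | j | jj.
F: inherits non-unit rules of {F, G, S} → FjG | GGe | GSF | Ge | SeF | j | jj.
G: inherits non-unit rules of {G} → Ge | jj.

S -> j | Ge | jj | GGe | GSF; F -> j | Ge | jj | FjG | GGe | GSF | SeF; G -> Ge | jj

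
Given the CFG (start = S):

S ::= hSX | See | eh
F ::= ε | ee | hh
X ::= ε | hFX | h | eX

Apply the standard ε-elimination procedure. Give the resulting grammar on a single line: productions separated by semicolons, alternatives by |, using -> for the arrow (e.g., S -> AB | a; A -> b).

Nullable set: {F, X}.
S -> hSX: X nullable, giving hS | hSX.
Drop F -> ε.
Drop X -> ε.
X -> eX: X nullable, giving e | eX.
X -> hFX: F, X nullable, giving h | hF | hFX | hX.
Unchanged (no nullable symbols): S -> See; S -> eh; F -> ee; F -> hh; X -> h.

S -> eh | hS | See | hSX; F -> ee | hh; X -> e | h | eX | hF | hX | hFX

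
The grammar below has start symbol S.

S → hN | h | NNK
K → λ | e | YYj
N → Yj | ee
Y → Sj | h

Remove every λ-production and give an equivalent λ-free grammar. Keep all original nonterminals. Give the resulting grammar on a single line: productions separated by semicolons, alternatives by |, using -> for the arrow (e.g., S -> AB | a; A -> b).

Nullable set: {K}.
S -> NNK: K nullable, giving NN | NNK.
Drop K -> λ.
Unchanged (no nullable symbols): S -> h; S -> hN; K -> YYj; K -> e; N -> Yj; N -> ee; Y -> Sj; Y -> h.

S -> h | NN | hN | NNK; K -> e | YYj; N -> Yj | ee; Y -> h | Sj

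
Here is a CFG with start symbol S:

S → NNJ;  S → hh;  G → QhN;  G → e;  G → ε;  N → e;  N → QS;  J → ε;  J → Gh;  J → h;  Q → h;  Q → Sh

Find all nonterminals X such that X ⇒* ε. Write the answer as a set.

Directly nullable (have an ε-rule): {G, J}.
Not nullable: N, Q, S — each has a terminal in every rule's right-hand side or depends on a non-nullable symbol.

{G, J}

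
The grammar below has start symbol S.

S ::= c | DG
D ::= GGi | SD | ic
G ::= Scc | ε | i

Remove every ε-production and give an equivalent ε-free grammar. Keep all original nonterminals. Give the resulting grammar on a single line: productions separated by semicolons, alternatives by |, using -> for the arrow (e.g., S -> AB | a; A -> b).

S -> D | c | DG; D -> i | Gi | SD | ic | GGi; G -> i | Scc

Nullable set: {G}.
S -> DG: G nullable, giving D | DG.
D -> GGi: G, G nullable, giving GGi | Gi | i.
Drop G -> ε.
Unchanged (no nullable symbols): S -> c; D -> SD; D -> ic; G -> Scc; G -> i.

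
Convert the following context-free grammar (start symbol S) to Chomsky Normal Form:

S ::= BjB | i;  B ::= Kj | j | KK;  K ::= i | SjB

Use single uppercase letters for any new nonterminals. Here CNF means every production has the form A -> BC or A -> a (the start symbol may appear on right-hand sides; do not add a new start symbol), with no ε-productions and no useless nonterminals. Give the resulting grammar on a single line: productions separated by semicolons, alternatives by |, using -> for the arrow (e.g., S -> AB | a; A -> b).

S -> i | BD; A -> j; B -> j | KA | KK; C -> AB; D -> AB; K -> i | SC

No ε-productions.
No unit productions to eliminate.
TERM: introduce A -> j and substitute in every rule of length ≥2.
BIN: K -> SAB becomes K -> SC, C -> AB; S -> BAB becomes S -> BD, D -> AB.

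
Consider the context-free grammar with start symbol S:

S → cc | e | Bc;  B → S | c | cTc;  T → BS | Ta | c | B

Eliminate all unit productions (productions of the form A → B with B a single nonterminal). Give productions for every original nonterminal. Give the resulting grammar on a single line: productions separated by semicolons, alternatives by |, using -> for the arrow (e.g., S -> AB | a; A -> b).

Unit productions: B->S, T->B.
Unit pairs (A ⇒* B via units): (B,S), (T,B), (T,S).
S: inherits non-unit rules of {S} → Bc | cc | e.
B: inherits non-unit rules of {B, S} → Bc | c | cTc | cc | e.
T: inherits non-unit rules of {B, S, T} → BS | Bc | Ta | c | cTc | cc | e.

S -> e | Bc | cc; B -> c | e | Bc | cc | cTc; T -> c | e | BS | Bc | Ta | cc | cTc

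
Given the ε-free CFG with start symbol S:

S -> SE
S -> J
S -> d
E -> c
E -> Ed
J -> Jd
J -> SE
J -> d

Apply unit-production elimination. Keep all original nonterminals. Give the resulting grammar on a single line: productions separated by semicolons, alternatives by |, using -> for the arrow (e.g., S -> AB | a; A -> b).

Unit productions: S->J.
Unit pairs (A ⇒* B via units): (S,J).
S: inherits non-unit rules of {J, S} → Jd | SE | d.
E: inherits non-unit rules of {E} → Ed | c.
J: inherits non-unit rules of {J} → Jd | SE | d.

S -> d | Jd | SE; E -> c | Ed; J -> d | Jd | SE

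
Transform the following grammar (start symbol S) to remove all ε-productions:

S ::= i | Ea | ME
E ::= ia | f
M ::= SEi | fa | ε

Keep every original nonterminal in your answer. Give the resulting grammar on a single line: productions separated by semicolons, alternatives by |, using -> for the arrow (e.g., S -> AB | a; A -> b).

Nullable set: {M}.
S -> ME: M nullable, giving E | ME.
Drop M -> ε.
Unchanged (no nullable symbols): S -> Ea; S -> i; E -> f; E -> ia; M -> SEi; M -> fa.

S -> E | i | Ea | ME; E -> f | ia; M -> fa | SEi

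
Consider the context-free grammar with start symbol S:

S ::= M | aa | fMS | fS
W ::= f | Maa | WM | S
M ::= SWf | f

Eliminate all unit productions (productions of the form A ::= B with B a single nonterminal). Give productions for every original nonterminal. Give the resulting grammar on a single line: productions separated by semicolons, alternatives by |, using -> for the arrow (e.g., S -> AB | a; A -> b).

Unit productions: S->M, W->S.
Unit pairs (A ⇒* B via units): (S,M), (W,M), (W,S).
S: inherits non-unit rules of {M, S} → SWf | aa | f | fMS | fS.
M: inherits non-unit rules of {M} → SWf | f.
W: inherits non-unit rules of {M, S, W} → Maa | SWf | WM | aa | f | fMS | fS.

S -> f | aa | fS | SWf | fMS; M -> f | SWf; W -> f | WM | aa | fS | Maa | SWf | fMS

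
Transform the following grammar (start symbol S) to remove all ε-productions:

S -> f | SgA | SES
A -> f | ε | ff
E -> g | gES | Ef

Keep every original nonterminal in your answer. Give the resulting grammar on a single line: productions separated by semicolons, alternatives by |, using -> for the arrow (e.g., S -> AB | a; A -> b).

S -> f | Sg | SES | SgA; A -> f | ff; E -> g | Ef | gES

Nullable set: {A}.
S -> SgA: A nullable, giving Sg | SgA.
Drop A -> ε.
Unchanged (no nullable symbols): S -> SES; S -> f; A -> f; A -> ff; E -> Ef; E -> g; E -> gES.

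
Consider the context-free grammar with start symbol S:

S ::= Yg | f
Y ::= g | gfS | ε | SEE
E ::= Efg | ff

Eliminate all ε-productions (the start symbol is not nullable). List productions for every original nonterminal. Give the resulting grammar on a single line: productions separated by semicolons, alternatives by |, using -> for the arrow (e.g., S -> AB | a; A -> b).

S -> f | g | Yg; E -> ff | Efg; Y -> g | SEE | gfS

Nullable set: {Y}.
S -> Yg: Y nullable, giving Yg | g.
Drop Y -> ε.
Unchanged (no nullable symbols): S -> f; E -> Efg; E -> ff; Y -> SEE; Y -> g; Y -> gfS.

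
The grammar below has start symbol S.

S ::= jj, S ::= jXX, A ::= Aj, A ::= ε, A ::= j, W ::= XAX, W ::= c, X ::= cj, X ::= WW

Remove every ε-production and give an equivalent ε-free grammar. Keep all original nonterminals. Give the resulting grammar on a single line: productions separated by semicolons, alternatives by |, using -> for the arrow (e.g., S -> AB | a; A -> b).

S -> jj | jXX; A -> j | Aj; W -> c | XX | XAX; X -> WW | cj

Nullable set: {A}.
Drop A -> ε.
A -> Aj: A nullable, giving Aj | j.
W -> XAX: A nullable, giving XAX | XX.
Unchanged (no nullable symbols): S -> jXX; S -> jj; A -> j; W -> c; X -> WW; X -> cj.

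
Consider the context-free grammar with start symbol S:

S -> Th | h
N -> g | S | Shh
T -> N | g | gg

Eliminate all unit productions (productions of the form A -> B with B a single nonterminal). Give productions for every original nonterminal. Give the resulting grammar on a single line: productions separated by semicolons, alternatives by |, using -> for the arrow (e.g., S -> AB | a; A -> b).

Unit productions: N->S, T->N.
Unit pairs (A ⇒* B via units): (N,S), (T,N), (T,S).
S: inherits non-unit rules of {S} → Th | h.
N: inherits non-unit rules of {N, S} → Shh | Th | g | h.
T: inherits non-unit rules of {N, S, T} → Shh | Th | g | gg | h.

S -> h | Th; N -> g | h | Th | Shh; T -> g | h | Th | gg | Shh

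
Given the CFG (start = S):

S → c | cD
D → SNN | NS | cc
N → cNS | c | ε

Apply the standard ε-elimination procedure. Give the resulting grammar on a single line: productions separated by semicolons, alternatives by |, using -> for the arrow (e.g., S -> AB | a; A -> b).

Nullable set: {N}.
D -> NS: N nullable, giving NS | S.
D -> SNN: N, N nullable, giving S | SN | SNN.
Drop N -> ε.
N -> cNS: N nullable, giving cNS | cS.
Unchanged (no nullable symbols): S -> c; S -> cD; D -> cc; N -> c.

S -> c | cD; D -> S | NS | SN | cc | SNN; N -> c | cS | cNS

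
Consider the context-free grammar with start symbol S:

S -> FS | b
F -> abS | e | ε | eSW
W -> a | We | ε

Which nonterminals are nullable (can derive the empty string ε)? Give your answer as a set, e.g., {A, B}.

{F, W}

Directly nullable (have an ε-rule): {F, W}.
Not nullable: S — each has a terminal in every rule's right-hand side or depends on a non-nullable symbol.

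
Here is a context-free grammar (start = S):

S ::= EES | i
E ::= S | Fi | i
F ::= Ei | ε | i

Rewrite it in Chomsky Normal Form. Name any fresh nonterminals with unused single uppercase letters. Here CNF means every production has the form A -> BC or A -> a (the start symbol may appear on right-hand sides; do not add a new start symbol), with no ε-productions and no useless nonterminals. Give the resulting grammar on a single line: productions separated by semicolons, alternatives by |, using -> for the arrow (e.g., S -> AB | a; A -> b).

S -> i | EC; A -> i; B -> ES; C -> ES; E -> i | EB | FA; F -> i | EA

Nullable: {F}; after ε-elimination: S -> i | EES; E -> S | i | Fi; F -> i | Ei.
After unit-elimination: S -> i | EES; E -> i | Fi | EES; F -> i | Ei.
TERM: introduce A -> i and substitute in every rule of length ≥2.
BIN: E -> EES becomes E -> EB, B -> ES; S -> EES becomes S -> EC, C -> ES.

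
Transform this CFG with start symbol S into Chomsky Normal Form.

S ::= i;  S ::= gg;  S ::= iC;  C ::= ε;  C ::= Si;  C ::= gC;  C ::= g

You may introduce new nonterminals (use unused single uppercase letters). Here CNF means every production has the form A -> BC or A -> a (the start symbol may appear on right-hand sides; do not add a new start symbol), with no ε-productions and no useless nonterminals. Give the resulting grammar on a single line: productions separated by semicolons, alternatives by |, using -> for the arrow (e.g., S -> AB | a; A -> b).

S -> i | AC | BB; A -> i; B -> g; C -> g | BC | SA

Nullable: {C}; after ε-elimination: S -> i | gg | iC; C -> g | Si | gC.
No unit productions to eliminate.
TERM: introduce B -> g, A -> i and substitute in every rule of length ≥2.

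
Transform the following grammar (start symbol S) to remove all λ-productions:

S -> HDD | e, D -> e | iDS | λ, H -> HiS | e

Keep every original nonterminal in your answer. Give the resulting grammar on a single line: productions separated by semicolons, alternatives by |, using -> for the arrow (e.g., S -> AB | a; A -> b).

Nullable set: {D}.
S -> HDD: D, D nullable, giving H | HD | HDD.
Drop D -> λ.
D -> iDS: D nullable, giving iDS | iS.
Unchanged (no nullable symbols): S -> e; D -> e; H -> HiS; H -> e.

S -> H | e | HD | HDD; D -> e | iS | iDS; H -> e | HiS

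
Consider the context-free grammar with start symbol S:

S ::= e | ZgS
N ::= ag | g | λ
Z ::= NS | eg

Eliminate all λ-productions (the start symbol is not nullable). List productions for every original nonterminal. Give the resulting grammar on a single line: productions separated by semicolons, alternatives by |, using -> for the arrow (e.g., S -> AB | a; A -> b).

S -> e | ZgS; N -> g | ag; Z -> S | NS | eg

Nullable set: {N}.
Drop N -> λ.
Z -> NS: N nullable, giving NS | S.
Unchanged (no nullable symbols): S -> ZgS; S -> e; N -> ag; N -> g; Z -> eg.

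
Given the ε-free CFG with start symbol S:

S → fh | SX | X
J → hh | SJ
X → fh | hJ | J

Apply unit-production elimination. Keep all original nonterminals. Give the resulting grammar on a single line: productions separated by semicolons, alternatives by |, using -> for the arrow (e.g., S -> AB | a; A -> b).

Unit productions: S->X, X->J.
Unit pairs (A ⇒* B via units): (S,J), (S,X), (X,J).
S: inherits non-unit rules of {J, S, X} → SJ | SX | fh | hJ | hh.
J: inherits non-unit rules of {J} → SJ | hh.
X: inherits non-unit rules of {J, X} → SJ | fh | hJ | hh.

S -> SJ | SX | fh | hJ | hh; J -> SJ | hh; X -> SJ | fh | hJ | hh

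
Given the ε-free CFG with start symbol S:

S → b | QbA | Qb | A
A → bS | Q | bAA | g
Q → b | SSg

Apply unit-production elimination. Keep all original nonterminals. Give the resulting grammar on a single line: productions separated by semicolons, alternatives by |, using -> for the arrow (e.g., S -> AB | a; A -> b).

Unit productions: A->Q, S->A.
Unit pairs (A ⇒* B via units): (A,Q), (S,A), (S,Q).
S: inherits non-unit rules of {A, Q, S} → Qb | QbA | SSg | b | bAA | bS | g.
A: inherits non-unit rules of {A, Q} → SSg | b | bAA | bS | g.
Q: inherits non-unit rules of {Q} → SSg | b.

S -> b | g | Qb | bS | QbA | SSg | bAA; A -> b | g | bS | SSg | bAA; Q -> b | SSg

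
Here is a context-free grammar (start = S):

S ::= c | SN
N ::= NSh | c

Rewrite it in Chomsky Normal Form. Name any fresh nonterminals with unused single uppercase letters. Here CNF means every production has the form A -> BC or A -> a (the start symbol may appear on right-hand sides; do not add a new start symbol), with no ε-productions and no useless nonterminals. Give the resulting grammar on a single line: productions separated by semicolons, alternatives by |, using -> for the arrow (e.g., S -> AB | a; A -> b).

S -> c | SN; A -> h; B -> SA; N -> c | NB

No ε-productions.
No unit productions to eliminate.
TERM: introduce A -> h and substitute in every rule of length ≥2.
BIN: N -> NSA becomes N -> NB, B -> SA.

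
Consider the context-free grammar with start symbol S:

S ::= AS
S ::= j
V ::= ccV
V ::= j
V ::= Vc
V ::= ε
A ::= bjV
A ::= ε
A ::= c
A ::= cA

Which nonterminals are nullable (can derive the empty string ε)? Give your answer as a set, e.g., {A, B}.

Directly nullable (have an ε-rule): {A, V}.
Not nullable: S — each has a terminal in every rule's right-hand side or depends on a non-nullable symbol.

{A, V}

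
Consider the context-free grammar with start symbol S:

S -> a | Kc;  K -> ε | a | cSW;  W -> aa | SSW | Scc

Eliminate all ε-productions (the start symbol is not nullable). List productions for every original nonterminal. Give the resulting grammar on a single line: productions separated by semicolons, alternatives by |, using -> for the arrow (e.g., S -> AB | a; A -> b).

S -> a | c | Kc; K -> a | cSW; W -> aa | SSW | Scc

Nullable set: {K}.
S -> Kc: K nullable, giving Kc | c.
Drop K -> ε.
Unchanged (no nullable symbols): S -> a; K -> a; K -> cSW; W -> SSW; W -> Scc; W -> aa.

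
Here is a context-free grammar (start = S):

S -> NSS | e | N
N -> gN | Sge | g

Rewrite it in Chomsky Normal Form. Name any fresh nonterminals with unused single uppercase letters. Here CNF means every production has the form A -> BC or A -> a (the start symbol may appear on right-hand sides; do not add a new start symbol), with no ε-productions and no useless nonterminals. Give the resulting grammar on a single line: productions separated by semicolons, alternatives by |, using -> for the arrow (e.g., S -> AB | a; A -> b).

No ε-productions.
After unit-elimination: S -> e | g | gN | NSS | Sge; N -> g | gN | Sge.
TERM: introduce B -> e, A -> g and substitute in every rule of length ≥2.
BIN: N -> SAB becomes N -> SC, C -> AB; S -> NSS becomes S -> ND, D -> SS; S -> SAB becomes S -> SE, E -> AB.

S -> e | g | AN | ND | SE; A -> g; B -> e; C -> AB; D -> SS; E -> AB; N -> g | AN | SC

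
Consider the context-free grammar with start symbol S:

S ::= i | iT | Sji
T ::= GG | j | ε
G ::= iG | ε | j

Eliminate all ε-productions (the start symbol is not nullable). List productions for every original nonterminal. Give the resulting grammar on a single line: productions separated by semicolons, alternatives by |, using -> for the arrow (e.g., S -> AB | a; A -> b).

S -> i | iT | Sji; G -> i | j | iG; T -> G | j | GG

Nullable set: {G, T}.
S -> iT: T nullable, giving i | iT.
Drop G -> ε.
G -> iG: G nullable, giving i | iG.
Drop T -> ε.
T -> GG: G, G nullable, giving G | GG.
Unchanged (no nullable symbols): S -> Sji; S -> i; G -> j; T -> j.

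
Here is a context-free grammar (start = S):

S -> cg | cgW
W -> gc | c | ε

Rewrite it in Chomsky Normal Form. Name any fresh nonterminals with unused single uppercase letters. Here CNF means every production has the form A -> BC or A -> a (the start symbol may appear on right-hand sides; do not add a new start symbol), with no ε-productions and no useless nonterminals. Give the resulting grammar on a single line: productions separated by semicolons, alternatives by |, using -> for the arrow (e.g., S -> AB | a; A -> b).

S -> AB | AC; A -> c; B -> g; C -> BW; W -> c | BA

Nullable: {W}; after ε-elimination: S -> cg | cgW; W -> c | gc.
No unit productions to eliminate.
TERM: introduce A -> c, B -> g and substitute in every rule of length ≥2.
BIN: S -> ABW becomes S -> AC, C -> BW.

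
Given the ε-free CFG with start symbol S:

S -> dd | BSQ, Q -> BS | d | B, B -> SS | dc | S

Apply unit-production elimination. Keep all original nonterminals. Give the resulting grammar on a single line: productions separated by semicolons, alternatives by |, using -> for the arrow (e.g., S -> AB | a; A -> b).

Unit productions: B->S, Q->B.
Unit pairs (A ⇒* B via units): (B,S), (Q,B), (Q,S).
S: inherits non-unit rules of {S} → BSQ | dd.
B: inherits non-unit rules of {B, S} → BSQ | SS | dc | dd.
Q: inherits non-unit rules of {B, Q, S} → BS | BSQ | SS | d | dc | dd.

S -> dd | BSQ; B -> SS | dc | dd | BSQ; Q -> d | BS | SS | dc | dd | BSQ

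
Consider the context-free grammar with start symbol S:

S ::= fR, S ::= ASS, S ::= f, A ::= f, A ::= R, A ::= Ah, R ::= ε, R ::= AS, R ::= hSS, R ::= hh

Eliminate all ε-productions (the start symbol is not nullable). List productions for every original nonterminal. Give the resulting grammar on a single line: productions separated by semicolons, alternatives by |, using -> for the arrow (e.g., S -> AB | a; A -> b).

Nullable set: {A, R}.
S -> ASS: A nullable, giving ASS | SS.
S -> fR: R nullable, giving f | fR.
A -> Ah: A nullable, giving Ah | h.
A -> R: R nullable, giving R.
Drop R -> ε.
R -> AS: A nullable, giving AS | S.
Unchanged (no nullable symbols): S -> f; A -> f; R -> hSS; R -> hh.

S -> f | SS | fR | ASS; A -> R | f | h | Ah; R -> S | AS | hh | hSS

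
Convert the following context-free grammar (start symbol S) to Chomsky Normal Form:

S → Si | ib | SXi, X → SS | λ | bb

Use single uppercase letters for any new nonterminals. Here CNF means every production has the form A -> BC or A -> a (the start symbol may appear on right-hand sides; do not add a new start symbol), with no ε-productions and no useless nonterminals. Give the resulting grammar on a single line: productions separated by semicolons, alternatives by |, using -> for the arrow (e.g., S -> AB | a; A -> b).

S -> AB | SA | SC; A -> i; B -> b; C -> XA; X -> BB | SS

Nullable: {X}; after ε-elimination: S -> Si | ib | SXi; X -> SS | bb.
No unit productions to eliminate.
TERM: introduce B -> b, A -> i and substitute in every rule of length ≥2.
BIN: S -> SXA becomes S -> SC, C -> XA.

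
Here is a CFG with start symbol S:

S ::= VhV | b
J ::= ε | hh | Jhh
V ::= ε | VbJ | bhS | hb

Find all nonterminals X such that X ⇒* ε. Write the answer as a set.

{J, V}

Directly nullable (have an ε-rule): {J, V}.
Not nullable: S — each has a terminal in every rule's right-hand side or depends on a non-nullable symbol.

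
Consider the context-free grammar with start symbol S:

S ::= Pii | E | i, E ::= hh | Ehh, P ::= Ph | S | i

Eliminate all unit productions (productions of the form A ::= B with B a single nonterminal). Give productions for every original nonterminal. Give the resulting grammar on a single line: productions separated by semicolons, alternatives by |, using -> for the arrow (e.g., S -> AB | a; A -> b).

S -> i | hh | Ehh | Pii; E -> hh | Ehh; P -> i | Ph | hh | Ehh | Pii

Unit productions: P->S, S->E.
Unit pairs (A ⇒* B via units): (P,E), (P,S), (S,E).
S: inherits non-unit rules of {E, S} → Ehh | Pii | hh | i.
E: inherits non-unit rules of {E} → Ehh | hh.
P: inherits non-unit rules of {E, P, S} → Ehh | Ph | Pii | hh | i.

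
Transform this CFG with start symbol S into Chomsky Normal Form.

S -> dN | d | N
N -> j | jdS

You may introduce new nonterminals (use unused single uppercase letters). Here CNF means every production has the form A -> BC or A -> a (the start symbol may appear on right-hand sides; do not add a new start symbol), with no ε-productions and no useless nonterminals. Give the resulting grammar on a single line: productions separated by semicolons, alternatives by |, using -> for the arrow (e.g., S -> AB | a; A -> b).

No ε-productions.
After unit-elimination: S -> d | j | dN | jdS; N -> j | jdS.
TERM: introduce B -> d, A -> j and substitute in every rule of length ≥2.
BIN: N -> ABS becomes N -> AC, C -> BS; S -> ABS becomes S -> AD, D -> BS.

S -> d | j | AD | BN; A -> j; B -> d; C -> BS; D -> BS; N -> j | AC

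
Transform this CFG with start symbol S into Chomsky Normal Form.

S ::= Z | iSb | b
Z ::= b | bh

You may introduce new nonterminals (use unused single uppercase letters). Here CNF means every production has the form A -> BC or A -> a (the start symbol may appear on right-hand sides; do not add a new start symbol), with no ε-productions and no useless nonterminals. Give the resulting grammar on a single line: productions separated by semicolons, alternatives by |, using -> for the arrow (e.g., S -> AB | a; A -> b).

S -> b | AB | CD; A -> b; B -> h; C -> i; D -> SA

No ε-productions.
After unit-elimination: S -> b | bh | iSb; Z -> b | bh.
TERM: introduce A -> b, B -> h, C -> i and substitute in every rule of length ≥2.
BIN: S -> CSA becomes S -> CD, D -> SA.
Drop unreachable/unproductive: Z.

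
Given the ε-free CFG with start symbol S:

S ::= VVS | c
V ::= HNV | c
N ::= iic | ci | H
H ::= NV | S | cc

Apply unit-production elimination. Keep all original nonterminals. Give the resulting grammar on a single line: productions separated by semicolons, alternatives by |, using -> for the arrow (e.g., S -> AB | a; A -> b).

S -> c | VVS; H -> c | NV | cc | VVS; N -> c | NV | cc | ci | VVS | iic; V -> c | HNV

Unit productions: H->S, N->H.
Unit pairs (A ⇒* B via units): (H,S), (N,H), (N,S).
S: inherits non-unit rules of {S} → VVS | c.
H: inherits non-unit rules of {H, S} → NV | VVS | c | cc.
N: inherits non-unit rules of {H, N, S} → NV | VVS | c | cc | ci | iic.
V: inherits non-unit rules of {V} → HNV | c.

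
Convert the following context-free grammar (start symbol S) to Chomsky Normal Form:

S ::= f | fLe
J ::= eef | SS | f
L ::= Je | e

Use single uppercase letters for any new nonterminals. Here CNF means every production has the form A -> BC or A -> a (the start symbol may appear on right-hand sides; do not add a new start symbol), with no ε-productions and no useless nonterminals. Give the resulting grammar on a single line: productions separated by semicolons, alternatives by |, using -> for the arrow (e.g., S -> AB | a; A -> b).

No ε-productions.
No unit productions to eliminate.
TERM: introduce A -> e, B -> f and substitute in every rule of length ≥2.
BIN: J -> AAB becomes J -> AC, C -> AB; S -> BLA becomes S -> BD, D -> LA.

S -> f | BD; A -> e; B -> f; C -> AB; D -> LA; J -> f | AC | SS; L -> e | JA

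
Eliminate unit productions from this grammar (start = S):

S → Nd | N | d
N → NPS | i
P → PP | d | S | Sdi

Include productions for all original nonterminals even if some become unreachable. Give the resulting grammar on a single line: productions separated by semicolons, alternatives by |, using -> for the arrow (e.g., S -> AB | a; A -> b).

Unit productions: P->S, S->N.
Unit pairs (A ⇒* B via units): (P,N), (P,S), (S,N).
S: inherits non-unit rules of {N, S} → NPS | Nd | d | i.
N: inherits non-unit rules of {N} → NPS | i.
P: inherits non-unit rules of {N, P, S} → NPS | Nd | PP | Sdi | d | i.

S -> d | i | Nd | NPS; N -> i | NPS; P -> d | i | Nd | PP | NPS | Sdi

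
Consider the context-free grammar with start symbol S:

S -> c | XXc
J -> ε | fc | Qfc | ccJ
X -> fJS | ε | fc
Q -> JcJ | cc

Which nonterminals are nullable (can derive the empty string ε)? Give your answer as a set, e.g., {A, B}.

Directly nullable (have an ε-rule): {J, X}.
Not nullable: Q, S — each has a terminal in every rule's right-hand side or depends on a non-nullable symbol.

{J, X}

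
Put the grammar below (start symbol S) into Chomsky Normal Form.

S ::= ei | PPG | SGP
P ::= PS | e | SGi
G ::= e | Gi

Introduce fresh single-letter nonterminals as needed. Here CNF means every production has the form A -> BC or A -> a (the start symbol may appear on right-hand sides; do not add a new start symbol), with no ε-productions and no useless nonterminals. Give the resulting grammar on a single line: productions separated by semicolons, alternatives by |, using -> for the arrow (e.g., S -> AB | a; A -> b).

No ε-productions.
No unit productions to eliminate.
TERM: introduce B -> e, A -> i and substitute in every rule of length ≥2.
BIN: P -> SGA becomes P -> SC, C -> GA; S -> PPG becomes S -> PD, D -> PG; S -> SGP becomes S -> SE, E -> GP.

S -> BA | PD | SE; A -> i; B -> e; C -> GA; D -> PG; E -> GP; G -> e | GA; P -> e | PS | SC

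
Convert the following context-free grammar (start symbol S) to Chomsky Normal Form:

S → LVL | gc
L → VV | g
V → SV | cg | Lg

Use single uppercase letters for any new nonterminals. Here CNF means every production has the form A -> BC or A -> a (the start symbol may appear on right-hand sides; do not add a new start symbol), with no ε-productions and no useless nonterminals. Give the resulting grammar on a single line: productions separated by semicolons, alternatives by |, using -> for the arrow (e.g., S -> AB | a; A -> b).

S -> AB | LC; A -> g; B -> c; C -> VL; L -> g | VV; V -> BA | LA | SV

No ε-productions.
No unit productions to eliminate.
TERM: introduce B -> c, A -> g and substitute in every rule of length ≥2.
BIN: S -> LVL becomes S -> LC, C -> VL.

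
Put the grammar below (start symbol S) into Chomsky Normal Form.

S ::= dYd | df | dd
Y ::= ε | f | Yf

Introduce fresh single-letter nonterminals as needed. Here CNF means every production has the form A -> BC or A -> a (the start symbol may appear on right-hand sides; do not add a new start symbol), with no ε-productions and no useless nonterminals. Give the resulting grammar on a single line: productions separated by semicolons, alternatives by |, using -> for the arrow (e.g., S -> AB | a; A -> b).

S -> AA | AB | AC; A -> d; B -> f; C -> YA; Y -> f | YB

Nullable: {Y}; after ε-elimination: S -> dd | df | dYd; Y -> f | Yf.
No unit productions to eliminate.
TERM: introduce A -> d, B -> f and substitute in every rule of length ≥2.
BIN: S -> AYA becomes S -> AC, C -> YA.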